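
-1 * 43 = -43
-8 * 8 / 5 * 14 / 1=-896 / 5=-179.20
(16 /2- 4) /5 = 4 /5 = 0.80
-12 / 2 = -6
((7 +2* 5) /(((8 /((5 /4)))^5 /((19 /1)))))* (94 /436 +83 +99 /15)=19763360625 /7314866176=2.70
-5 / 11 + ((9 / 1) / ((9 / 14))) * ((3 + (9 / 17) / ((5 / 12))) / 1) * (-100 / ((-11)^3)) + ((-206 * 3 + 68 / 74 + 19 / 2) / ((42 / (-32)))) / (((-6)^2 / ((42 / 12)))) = 49.04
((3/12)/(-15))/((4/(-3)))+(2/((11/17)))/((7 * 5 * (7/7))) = 621/6160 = 0.10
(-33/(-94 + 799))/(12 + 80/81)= -891/247220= -0.00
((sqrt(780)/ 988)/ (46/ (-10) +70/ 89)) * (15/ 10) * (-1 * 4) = 1335 * sqrt(195)/ 419159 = 0.04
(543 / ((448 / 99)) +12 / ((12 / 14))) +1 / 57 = 3422101 / 25536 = 134.01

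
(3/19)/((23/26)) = 78/437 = 0.18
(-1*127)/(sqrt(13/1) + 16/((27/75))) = -457200/158947 + 10287*sqrt(13)/158947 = -2.64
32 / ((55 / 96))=3072 / 55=55.85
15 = 15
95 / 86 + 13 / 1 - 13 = 95 / 86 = 1.10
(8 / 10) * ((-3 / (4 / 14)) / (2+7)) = -14 / 15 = -0.93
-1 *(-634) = 634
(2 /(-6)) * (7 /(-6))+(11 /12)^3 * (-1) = -659 /1728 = -0.38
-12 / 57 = -4 / 19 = -0.21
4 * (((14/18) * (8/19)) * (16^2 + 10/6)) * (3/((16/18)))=21644/19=1139.16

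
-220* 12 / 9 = -880 / 3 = -293.33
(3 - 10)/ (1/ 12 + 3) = -84/ 37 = -2.27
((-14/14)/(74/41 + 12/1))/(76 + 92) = -41/95088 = -0.00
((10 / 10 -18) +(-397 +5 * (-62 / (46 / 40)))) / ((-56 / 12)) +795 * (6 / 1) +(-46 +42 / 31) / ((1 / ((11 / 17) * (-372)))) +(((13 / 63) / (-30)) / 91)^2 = 1071930710094691 / 68437863900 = 15662.83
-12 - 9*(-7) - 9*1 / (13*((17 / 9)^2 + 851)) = 51.00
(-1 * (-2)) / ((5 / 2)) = 4 / 5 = 0.80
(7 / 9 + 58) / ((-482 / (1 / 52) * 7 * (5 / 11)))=-5819 / 7895160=-0.00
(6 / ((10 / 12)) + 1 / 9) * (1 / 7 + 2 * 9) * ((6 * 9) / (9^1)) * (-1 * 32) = -25467.73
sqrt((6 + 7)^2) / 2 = 13 / 2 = 6.50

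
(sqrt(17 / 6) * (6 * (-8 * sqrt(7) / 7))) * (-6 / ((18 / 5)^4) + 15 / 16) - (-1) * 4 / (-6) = -31555 * sqrt(714) / 30618 - 2 / 3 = -28.21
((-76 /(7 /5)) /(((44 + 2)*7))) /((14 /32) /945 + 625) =-410400 /1521451127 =-0.00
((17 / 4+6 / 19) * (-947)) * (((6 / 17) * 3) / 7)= -2957481 / 4522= -654.02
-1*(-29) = 29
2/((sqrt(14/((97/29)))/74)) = 74 * sqrt(39382)/203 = 72.34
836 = 836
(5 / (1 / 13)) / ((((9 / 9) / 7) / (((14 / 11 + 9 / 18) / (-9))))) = -5915 / 66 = -89.62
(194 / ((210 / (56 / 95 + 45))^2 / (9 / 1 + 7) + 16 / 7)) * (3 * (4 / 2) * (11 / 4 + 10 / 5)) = 2903895533532 / 1896988279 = 1530.79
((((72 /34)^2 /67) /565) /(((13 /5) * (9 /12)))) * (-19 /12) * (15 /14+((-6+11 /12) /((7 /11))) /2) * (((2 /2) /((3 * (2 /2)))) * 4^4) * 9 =42988032 /199109729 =0.22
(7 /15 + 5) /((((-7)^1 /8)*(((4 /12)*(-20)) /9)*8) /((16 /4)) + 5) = 369 /425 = 0.87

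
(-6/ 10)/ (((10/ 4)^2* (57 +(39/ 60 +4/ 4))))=-16/ 9775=-0.00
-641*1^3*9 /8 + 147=-4593 /8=-574.12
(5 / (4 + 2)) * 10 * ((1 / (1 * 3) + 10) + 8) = 1375 / 9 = 152.78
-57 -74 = -131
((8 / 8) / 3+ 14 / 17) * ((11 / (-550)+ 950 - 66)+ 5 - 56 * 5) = 1796491 / 2550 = 704.51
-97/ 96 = -1.01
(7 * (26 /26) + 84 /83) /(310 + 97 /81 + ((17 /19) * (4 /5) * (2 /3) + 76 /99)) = 56288925 /2195075021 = 0.03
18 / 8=2.25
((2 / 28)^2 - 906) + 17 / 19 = -905.10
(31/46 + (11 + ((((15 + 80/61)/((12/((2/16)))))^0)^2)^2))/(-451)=-53/1886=-0.03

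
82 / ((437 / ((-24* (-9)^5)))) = 116208432 / 437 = 265923.19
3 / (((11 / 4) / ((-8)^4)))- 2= 49130 / 11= 4466.36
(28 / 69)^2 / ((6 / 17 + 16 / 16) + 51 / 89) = 593096 / 6936777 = 0.09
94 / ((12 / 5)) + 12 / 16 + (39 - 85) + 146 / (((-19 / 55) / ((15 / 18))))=-27229 / 76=-358.28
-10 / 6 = -5 / 3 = -1.67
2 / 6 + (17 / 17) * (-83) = -248 / 3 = -82.67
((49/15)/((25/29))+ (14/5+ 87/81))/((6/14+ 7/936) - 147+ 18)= -18828992/315881625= -0.06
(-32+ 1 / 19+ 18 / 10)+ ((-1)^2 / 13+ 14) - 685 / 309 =-6978698 / 381615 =-18.29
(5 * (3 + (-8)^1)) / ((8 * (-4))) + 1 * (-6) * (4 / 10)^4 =12553 / 20000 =0.63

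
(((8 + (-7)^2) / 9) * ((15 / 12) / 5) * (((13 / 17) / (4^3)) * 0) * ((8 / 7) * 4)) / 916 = 0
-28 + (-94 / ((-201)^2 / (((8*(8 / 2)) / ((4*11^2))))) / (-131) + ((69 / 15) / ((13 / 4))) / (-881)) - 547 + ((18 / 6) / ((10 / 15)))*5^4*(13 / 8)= 2344275280242177383 / 586756661016240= 3995.31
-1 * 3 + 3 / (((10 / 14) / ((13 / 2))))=24.30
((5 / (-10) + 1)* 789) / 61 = 789 / 122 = 6.47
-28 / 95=-0.29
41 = 41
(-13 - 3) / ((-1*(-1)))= -16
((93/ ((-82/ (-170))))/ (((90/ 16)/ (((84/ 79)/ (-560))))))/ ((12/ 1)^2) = -527/ 1166040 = -0.00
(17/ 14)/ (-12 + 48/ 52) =-221/ 2016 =-0.11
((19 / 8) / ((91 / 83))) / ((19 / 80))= 9.12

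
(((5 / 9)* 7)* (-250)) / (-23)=8750 / 207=42.27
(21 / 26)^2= 441 / 676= 0.65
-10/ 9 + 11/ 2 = 79/ 18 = 4.39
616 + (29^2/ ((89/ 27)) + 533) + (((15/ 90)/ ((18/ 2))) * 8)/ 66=111346666/ 79299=1404.14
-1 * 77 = -77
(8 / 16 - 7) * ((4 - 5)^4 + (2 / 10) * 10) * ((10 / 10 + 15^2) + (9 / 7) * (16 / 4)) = -31551 / 7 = -4507.29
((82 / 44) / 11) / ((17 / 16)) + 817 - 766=105235 / 2057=51.16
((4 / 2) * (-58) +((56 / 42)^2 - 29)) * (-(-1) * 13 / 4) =-16757 / 36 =-465.47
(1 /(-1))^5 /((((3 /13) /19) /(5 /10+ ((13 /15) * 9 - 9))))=1729 /30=57.63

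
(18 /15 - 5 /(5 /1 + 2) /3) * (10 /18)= 101 /189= 0.53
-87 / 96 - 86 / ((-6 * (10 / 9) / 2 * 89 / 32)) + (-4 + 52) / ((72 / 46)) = 1667653 / 42720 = 39.04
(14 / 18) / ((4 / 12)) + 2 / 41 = 293 / 123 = 2.38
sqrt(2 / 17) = 0.34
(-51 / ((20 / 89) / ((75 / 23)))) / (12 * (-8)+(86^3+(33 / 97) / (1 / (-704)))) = -0.00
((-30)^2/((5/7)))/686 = 90/49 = 1.84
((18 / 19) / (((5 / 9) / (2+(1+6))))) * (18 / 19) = 26244 / 1805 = 14.54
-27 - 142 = -169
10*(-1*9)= -90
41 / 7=5.86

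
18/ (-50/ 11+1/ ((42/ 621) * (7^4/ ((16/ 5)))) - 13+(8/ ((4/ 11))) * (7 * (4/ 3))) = 49916790/ 520819543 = 0.10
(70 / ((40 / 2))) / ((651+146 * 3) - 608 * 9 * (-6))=7 / 67842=0.00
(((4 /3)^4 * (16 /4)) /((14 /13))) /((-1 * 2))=-3328 /567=-5.87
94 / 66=47 / 33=1.42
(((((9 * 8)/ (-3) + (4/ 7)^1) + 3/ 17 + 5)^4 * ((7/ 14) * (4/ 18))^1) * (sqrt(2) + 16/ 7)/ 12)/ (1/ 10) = 2060703592320 * sqrt(2)/ 200533921 + 32971257477120/ 1403737447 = 38020.77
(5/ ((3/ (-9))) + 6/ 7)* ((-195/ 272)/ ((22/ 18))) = 15795/ 1904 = 8.30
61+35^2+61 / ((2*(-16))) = 41091 / 32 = 1284.09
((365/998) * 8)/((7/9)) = 13140/3493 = 3.76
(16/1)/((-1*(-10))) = 8/5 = 1.60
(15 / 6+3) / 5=11 / 10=1.10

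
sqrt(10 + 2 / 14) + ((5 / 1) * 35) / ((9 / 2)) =sqrt(497) / 7 + 350 / 9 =42.07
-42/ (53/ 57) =-2394/ 53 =-45.17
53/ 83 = 0.64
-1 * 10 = -10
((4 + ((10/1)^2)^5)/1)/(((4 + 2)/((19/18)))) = 1759259259.96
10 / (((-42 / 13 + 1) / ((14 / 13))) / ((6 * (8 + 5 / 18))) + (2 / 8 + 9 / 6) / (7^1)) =41720 / 869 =48.01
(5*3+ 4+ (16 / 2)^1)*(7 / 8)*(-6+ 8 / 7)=-114.75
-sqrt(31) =-5.57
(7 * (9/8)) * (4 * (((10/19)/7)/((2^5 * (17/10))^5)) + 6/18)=74255295325521/28287731499008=2.63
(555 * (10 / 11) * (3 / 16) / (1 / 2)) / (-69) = -2775 / 1012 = -2.74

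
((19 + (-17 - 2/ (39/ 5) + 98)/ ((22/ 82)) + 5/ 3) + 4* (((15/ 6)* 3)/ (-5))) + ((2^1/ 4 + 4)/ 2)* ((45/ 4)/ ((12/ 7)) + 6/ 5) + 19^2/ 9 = 153697363/ 411840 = 373.20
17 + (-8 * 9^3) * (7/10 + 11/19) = -706973/95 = -7441.82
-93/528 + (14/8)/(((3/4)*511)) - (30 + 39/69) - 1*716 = -661991123/886512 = -746.74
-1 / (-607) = 1 / 607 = 0.00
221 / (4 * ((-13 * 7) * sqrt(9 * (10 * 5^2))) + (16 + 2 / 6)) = -1551420 * sqrt(10) / 383291657 - 663 / 54755951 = -0.01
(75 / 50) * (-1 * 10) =-15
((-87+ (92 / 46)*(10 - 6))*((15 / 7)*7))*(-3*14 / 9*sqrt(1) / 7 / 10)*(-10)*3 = -2370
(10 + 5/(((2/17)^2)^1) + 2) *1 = 1493/4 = 373.25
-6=-6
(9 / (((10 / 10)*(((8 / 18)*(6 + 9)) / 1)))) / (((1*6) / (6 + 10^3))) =4527 / 20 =226.35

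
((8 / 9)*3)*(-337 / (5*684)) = -674 / 2565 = -0.26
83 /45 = 1.84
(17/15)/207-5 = -15508/3105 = -4.99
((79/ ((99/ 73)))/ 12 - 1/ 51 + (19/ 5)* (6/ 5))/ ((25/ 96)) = 37947352/ 1051875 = 36.08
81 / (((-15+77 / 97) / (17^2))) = -2270673 / 1378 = -1647.80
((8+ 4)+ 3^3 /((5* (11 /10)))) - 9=87 /11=7.91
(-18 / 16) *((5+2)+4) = -99 / 8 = -12.38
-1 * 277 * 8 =-2216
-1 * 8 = -8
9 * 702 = 6318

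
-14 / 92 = -7 / 46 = -0.15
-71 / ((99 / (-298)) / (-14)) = -296212 / 99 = -2992.04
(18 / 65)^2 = 324 / 4225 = 0.08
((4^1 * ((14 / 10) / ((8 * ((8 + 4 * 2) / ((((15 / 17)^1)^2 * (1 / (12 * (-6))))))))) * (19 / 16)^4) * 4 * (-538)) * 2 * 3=3680916645 / 303038464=12.15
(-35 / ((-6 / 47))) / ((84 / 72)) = 235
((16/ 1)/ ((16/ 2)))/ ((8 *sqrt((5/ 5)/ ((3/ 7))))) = sqrt(21)/ 28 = 0.16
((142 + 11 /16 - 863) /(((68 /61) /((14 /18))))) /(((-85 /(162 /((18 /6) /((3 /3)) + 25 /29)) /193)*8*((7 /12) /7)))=21248086995 /295936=71799.60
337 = 337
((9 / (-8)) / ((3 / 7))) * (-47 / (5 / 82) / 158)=40467 / 3160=12.81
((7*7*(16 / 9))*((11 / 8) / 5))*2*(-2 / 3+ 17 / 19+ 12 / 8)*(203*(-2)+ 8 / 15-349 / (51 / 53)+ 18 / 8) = -27650796481 / 436050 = -63411.99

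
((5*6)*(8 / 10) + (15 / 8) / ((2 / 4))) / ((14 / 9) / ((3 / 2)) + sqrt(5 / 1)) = -20979 / 2861 + 80919*sqrt(5) / 11444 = 8.48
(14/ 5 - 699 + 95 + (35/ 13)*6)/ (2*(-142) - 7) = 12676/ 6305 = 2.01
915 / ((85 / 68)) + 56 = 788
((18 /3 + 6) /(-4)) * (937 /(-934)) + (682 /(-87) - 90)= -7705651 /81258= -94.83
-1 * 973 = -973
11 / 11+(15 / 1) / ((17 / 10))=167 / 17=9.82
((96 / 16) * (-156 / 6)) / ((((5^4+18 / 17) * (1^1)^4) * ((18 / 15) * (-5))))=442 / 10643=0.04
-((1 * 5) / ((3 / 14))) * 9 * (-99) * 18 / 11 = 34020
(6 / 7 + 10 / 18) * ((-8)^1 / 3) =-712 / 189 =-3.77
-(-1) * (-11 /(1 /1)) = -11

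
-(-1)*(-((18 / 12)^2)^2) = -81 / 16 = -5.06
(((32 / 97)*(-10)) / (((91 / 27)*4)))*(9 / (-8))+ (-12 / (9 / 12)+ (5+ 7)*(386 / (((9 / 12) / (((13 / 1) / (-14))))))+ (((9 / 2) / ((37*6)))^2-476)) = -1203888400909 / 193346608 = -6226.58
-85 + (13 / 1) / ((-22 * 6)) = -11233 / 132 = -85.10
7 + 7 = 14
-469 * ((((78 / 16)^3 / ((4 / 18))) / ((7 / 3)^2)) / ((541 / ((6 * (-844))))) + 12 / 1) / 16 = 201049932621 / 7755776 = 25922.61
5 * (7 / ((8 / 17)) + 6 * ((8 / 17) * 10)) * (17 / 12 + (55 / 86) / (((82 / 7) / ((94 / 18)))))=9653215 / 26316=366.82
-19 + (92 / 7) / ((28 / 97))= 1300 / 49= 26.53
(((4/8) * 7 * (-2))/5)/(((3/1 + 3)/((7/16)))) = -49/480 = -0.10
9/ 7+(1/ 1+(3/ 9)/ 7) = 7/ 3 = 2.33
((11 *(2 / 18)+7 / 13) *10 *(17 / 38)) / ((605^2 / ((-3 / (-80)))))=1751 / 2169796200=0.00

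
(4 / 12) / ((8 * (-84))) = -0.00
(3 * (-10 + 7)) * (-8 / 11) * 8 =576 / 11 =52.36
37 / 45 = 0.82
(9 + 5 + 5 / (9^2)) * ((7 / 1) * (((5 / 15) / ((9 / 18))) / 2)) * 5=39865 / 243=164.05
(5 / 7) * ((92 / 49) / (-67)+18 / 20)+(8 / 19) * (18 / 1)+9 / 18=3799540 / 436639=8.70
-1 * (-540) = 540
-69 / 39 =-23 / 13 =-1.77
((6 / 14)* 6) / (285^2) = 2 / 63175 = 0.00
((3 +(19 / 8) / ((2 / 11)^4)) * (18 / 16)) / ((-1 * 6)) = -835689 / 2048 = -408.05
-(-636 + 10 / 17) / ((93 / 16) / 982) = 169721024 / 1581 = 107350.43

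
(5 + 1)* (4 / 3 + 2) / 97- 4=-368 / 97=-3.79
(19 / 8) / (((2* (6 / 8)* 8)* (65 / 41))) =779 / 6240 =0.12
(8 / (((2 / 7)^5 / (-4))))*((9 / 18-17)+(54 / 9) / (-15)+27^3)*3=-9915844281 / 10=-991584428.10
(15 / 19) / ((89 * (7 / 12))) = 180 / 11837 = 0.02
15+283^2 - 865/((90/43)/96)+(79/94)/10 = 114010957/2820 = 40429.42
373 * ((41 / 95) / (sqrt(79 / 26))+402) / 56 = 15293 * sqrt(2054) / 420280+74973 / 28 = 2679.26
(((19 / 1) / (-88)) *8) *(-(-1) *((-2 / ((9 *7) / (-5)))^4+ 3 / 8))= -899438777 / 1386260568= -0.65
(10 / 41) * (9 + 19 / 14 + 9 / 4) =1765 / 574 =3.07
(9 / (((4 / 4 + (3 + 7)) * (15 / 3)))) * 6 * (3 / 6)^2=27 / 110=0.25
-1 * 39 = -39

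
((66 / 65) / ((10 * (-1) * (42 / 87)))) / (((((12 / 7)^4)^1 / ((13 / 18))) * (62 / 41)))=-4486097 / 385689600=-0.01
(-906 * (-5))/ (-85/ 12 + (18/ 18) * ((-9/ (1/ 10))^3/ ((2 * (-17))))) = 184824/ 874511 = 0.21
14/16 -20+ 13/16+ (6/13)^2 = -48941/2704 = -18.10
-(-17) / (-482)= -0.04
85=85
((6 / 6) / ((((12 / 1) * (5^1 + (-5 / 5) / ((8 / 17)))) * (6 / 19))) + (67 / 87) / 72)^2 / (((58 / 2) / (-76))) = -4142099275 / 150486373584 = -0.03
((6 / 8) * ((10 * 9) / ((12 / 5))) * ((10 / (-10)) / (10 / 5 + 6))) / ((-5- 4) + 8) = 225 / 64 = 3.52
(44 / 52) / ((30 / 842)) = 4631 / 195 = 23.75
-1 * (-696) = 696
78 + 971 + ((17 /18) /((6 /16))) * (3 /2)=9475 /9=1052.78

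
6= 6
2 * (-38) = -76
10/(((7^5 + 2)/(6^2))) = 120/5603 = 0.02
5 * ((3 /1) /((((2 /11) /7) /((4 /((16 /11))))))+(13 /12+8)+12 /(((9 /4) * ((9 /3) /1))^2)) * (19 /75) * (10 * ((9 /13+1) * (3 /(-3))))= -132847297 /18954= -7008.93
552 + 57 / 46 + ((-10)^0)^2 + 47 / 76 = 969891 / 1748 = 554.86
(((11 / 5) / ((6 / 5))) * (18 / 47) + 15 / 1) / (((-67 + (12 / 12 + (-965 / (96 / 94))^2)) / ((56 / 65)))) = 95219712 / 6283902700855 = 0.00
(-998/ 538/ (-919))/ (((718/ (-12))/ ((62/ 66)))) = -30938/ 976236239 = -0.00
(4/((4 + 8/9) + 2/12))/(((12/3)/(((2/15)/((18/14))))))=4/195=0.02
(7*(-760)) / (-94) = 2660 / 47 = 56.60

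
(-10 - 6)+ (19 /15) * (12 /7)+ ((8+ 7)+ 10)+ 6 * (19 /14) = 676 /35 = 19.31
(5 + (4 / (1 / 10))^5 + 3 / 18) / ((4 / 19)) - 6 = 11673600445 / 24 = 486400018.54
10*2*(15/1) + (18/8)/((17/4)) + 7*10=6299/17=370.53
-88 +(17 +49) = -22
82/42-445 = -9304/21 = -443.05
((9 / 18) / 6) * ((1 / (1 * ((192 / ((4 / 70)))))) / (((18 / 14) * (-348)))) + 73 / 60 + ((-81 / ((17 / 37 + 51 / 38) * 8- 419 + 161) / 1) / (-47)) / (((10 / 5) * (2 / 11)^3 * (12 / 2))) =1.12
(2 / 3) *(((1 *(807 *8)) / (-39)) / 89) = -4304 / 3471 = -1.24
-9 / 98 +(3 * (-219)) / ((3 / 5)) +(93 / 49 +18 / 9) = -106937 / 98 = -1091.19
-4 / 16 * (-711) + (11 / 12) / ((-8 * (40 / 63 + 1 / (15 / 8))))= 2092029 / 11776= 177.65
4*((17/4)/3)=5.67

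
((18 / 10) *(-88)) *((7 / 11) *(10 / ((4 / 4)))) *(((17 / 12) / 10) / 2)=-357 / 5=-71.40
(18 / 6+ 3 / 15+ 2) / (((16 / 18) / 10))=117 / 2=58.50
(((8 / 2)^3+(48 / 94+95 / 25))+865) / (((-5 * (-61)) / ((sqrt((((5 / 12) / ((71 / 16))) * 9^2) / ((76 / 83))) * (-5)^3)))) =-3289920 * sqrt(1679505) / 3867583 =-1102.39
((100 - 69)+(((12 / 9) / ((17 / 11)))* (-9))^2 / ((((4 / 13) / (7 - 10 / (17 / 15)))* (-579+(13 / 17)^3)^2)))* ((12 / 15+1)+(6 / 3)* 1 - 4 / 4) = 876585614931656 / 10099260381125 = 86.80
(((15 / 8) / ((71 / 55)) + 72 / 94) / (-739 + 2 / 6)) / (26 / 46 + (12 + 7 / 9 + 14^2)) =-36777483 / 2563567332224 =-0.00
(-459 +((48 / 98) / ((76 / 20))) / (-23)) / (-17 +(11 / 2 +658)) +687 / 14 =892655807 / 18458006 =48.36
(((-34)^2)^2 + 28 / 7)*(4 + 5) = 12027060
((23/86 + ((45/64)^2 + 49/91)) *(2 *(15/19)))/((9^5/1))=14886115/428140836864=0.00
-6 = -6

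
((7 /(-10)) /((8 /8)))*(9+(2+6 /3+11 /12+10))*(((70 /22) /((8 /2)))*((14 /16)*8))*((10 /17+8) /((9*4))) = -7186193 /323136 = -22.24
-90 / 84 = -15 / 14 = -1.07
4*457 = 1828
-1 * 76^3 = -438976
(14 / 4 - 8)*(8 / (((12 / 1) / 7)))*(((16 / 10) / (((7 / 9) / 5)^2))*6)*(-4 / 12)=19440 / 7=2777.14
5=5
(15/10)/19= 3/38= 0.08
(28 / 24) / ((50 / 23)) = 161 / 300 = 0.54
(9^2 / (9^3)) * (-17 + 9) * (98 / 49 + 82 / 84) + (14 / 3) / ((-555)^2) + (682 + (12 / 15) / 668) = 81541078769 / 120027075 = 679.36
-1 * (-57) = 57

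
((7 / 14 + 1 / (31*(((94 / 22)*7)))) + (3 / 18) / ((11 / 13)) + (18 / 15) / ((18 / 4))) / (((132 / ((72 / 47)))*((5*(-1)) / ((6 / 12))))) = -1623456 / 1450042825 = -0.00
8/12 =2/3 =0.67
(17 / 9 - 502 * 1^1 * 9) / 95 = -47.54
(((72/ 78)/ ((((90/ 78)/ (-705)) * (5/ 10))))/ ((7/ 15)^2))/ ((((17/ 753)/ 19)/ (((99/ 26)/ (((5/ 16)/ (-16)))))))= 9202701911040/ 10829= 849820104.45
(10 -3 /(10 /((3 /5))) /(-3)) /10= 503 /500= 1.01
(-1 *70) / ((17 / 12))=-840 / 17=-49.41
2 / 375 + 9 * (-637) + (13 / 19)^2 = -776040778 / 135375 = -5732.53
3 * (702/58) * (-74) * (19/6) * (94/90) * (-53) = 68295747/145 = 471005.15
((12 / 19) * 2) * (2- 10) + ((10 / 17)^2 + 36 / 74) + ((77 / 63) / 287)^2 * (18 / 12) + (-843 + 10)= -761138097378647 / 903671781642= -842.27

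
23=23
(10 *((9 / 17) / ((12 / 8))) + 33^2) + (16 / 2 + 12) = 18913 / 17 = 1112.53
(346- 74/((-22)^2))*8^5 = 1371258880/121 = 11332718.02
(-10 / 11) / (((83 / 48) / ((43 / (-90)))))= 688 / 2739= 0.25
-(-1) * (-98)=-98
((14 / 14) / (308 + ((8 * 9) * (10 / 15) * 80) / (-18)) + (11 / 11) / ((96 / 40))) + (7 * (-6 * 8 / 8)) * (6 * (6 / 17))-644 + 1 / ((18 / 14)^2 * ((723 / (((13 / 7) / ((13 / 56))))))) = -732.51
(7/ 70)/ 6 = 1/ 60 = 0.02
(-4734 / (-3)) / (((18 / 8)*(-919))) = -2104 / 2757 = -0.76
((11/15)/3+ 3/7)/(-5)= -212/1575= -0.13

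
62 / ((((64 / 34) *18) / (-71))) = -37417 / 288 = -129.92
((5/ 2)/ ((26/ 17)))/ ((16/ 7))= 595/ 832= 0.72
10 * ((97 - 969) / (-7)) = 8720 / 7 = 1245.71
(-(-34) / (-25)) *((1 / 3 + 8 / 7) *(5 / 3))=-1054 / 315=-3.35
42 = 42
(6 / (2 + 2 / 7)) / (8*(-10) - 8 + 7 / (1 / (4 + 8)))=-0.66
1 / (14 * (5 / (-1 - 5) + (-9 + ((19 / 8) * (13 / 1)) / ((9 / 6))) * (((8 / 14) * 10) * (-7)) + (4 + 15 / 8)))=-12 / 76993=-0.00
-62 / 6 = -31 / 3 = -10.33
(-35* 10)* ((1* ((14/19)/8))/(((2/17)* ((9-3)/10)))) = -104125/228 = -456.69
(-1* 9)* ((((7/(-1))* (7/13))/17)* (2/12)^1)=0.33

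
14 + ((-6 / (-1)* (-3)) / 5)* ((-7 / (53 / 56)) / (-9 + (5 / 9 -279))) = 9534266 / 685555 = 13.91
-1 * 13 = -13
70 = 70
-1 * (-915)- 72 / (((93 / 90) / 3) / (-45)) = 319965 / 31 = 10321.45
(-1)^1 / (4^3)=-1 / 64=-0.02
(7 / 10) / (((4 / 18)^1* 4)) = 63 / 80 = 0.79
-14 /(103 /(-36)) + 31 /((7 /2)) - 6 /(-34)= 170701 /12257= 13.93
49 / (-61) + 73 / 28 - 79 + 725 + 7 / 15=16608691 / 25620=648.27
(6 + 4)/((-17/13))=-130/17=-7.65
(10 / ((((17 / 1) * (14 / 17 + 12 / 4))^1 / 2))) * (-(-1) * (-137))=-548 / 13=-42.15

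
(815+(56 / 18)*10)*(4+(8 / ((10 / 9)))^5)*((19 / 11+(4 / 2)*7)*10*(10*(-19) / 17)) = -1211049441609104 / 42075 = -28783112100.04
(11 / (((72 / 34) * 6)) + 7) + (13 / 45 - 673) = -718033 / 1080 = -664.85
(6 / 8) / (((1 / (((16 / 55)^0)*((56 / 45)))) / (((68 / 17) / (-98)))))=-0.04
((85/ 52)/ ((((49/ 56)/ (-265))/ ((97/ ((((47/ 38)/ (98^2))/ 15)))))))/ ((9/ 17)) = -19365252466000/ 1833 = -10564785851.61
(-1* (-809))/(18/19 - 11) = -15371/191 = -80.48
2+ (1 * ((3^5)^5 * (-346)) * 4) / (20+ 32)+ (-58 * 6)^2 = -293161857292900 / 13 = -22550912099453.85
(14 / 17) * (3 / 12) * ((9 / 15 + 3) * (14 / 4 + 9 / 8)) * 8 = 2331 / 85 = 27.42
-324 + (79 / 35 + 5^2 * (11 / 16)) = -304.56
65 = 65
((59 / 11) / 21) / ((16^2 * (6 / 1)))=59 / 354816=0.00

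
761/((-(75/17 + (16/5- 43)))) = 64685/3008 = 21.50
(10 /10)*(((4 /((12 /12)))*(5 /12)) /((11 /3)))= 5 /11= 0.45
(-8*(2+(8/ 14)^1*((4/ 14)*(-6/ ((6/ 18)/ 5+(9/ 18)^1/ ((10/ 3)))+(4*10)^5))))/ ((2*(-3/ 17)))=724172690792/ 1911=378949602.72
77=77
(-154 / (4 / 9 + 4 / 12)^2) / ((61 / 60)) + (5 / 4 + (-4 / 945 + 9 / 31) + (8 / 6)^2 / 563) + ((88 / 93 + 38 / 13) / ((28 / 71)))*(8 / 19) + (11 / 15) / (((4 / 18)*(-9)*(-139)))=-4830409409919059 / 19738104186060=-244.73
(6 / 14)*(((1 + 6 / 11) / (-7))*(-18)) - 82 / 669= 569944 / 360591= 1.58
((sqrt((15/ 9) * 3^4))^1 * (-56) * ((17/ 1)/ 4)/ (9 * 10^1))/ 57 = -119 * sqrt(15)/ 855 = -0.54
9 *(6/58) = 27/29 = 0.93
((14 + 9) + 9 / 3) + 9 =35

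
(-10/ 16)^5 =-3125/ 32768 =-0.10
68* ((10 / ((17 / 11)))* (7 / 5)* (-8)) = -4928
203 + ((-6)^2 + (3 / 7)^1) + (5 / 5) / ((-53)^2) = 4707891 / 19663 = 239.43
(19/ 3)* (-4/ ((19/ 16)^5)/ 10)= -2097152/ 1954815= -1.07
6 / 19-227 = -4307 / 19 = -226.68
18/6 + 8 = 11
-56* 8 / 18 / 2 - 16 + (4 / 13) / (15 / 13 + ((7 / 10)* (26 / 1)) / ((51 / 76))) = -23986468 / 843597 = -28.43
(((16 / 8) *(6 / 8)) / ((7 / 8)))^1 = 12 / 7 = 1.71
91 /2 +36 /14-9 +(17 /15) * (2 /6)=24853 /630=39.45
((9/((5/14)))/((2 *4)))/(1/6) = 189/10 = 18.90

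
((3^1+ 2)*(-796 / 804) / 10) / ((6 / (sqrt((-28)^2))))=-1393 / 603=-2.31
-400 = -400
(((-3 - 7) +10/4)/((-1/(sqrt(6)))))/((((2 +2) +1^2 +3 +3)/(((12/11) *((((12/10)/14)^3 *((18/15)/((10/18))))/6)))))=4374 *sqrt(6)/25939375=0.00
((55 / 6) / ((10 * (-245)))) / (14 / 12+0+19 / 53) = -583 / 237650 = -0.00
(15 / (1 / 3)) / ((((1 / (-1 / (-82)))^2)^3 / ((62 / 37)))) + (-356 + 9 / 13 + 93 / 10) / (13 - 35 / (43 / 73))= 1359760488978422069 / 182418443171292640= 7.45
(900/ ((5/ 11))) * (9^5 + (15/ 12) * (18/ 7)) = 818463690/ 7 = 116923384.29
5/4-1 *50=-195/4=-48.75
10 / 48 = 0.21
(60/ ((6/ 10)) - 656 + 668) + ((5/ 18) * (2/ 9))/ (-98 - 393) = 4454347/ 39771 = 112.00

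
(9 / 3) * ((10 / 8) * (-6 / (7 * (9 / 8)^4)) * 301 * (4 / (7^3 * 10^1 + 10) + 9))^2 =9852756.40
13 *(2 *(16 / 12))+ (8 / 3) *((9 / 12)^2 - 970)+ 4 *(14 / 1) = -4989 / 2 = -2494.50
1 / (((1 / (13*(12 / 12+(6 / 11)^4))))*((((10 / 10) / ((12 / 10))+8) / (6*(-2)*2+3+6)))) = -18646290 / 775973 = -24.03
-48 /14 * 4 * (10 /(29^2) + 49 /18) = -662224 /17661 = -37.50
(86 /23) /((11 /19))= 1634 /253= 6.46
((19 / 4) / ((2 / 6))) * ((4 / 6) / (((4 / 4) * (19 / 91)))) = 45.50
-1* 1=-1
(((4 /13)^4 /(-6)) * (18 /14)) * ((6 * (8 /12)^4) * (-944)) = 3866624 /1799343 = 2.15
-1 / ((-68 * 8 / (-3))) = -0.01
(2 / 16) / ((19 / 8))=1 / 19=0.05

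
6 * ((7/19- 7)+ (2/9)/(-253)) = -573880/14421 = -39.79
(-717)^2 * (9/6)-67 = 1542133/2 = 771066.50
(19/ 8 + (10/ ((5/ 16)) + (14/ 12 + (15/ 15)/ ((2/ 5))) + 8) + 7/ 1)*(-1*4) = -1273/ 6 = -212.17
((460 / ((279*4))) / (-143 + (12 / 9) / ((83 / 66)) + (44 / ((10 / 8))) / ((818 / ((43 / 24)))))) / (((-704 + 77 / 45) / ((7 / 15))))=136636675 / 70770255666968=0.00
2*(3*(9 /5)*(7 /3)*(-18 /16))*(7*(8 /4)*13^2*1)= -670761 /10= -67076.10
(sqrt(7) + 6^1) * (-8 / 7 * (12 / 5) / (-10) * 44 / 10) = 10.43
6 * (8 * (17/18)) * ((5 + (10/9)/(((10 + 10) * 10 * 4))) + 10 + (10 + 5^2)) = 612017/270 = 2266.73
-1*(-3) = 3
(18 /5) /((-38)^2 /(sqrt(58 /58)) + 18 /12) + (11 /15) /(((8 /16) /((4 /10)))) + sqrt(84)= 127744 /216825 + 2*sqrt(21)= 9.75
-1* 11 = -11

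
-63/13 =-4.85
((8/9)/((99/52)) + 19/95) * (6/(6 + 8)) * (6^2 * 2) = 20.58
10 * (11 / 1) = 110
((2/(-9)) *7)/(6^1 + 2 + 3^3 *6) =-7/765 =-0.01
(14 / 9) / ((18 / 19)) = 133 / 81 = 1.64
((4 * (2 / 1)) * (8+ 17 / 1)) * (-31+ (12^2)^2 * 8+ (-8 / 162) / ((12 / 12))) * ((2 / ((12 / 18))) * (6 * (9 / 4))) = 1343441300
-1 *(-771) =771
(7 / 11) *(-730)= -5110 / 11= -464.55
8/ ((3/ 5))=40/ 3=13.33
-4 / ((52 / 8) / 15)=-120 / 13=-9.23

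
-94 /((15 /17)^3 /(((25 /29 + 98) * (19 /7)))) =-25156829806 /685125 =-36718.60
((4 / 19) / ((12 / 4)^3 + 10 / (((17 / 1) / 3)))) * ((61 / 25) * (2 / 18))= 4148 / 2090475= 0.00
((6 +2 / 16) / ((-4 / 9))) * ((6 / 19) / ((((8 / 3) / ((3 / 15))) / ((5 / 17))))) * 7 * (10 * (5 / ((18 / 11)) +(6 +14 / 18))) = -2731995 / 41344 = -66.08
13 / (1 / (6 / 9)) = 26 / 3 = 8.67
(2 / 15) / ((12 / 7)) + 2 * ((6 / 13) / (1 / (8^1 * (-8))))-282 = -398969 / 1170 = -341.00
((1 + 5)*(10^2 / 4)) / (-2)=-75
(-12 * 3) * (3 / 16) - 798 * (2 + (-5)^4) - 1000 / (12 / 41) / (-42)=-126068393 / 252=-500271.40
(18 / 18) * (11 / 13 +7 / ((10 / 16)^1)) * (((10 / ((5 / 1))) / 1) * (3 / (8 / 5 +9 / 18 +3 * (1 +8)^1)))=3132 / 1261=2.48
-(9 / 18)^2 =-1 / 4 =-0.25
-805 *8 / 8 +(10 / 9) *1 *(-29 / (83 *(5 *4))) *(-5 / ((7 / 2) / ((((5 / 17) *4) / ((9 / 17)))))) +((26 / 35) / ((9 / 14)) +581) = -52421912 / 235305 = -222.78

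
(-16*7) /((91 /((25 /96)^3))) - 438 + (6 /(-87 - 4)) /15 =-438.03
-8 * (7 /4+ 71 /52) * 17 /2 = -2754 /13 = -211.85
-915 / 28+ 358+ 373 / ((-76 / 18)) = 236.98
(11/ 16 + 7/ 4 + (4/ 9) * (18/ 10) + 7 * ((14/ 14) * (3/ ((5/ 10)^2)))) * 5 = 6979/ 16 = 436.19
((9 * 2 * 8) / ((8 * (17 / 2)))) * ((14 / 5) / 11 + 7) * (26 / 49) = 53352 / 6545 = 8.15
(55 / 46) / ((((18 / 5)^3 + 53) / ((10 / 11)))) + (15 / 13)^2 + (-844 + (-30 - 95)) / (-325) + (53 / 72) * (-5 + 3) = 124267260737 / 43578323100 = 2.85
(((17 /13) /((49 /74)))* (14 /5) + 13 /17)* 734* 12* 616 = 37737488448 /1105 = 34151573.26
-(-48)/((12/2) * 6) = 4/3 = 1.33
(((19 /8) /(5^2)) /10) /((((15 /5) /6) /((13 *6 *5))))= 741 /100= 7.41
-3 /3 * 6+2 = -4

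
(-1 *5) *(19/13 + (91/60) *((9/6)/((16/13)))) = -27539/1664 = -16.55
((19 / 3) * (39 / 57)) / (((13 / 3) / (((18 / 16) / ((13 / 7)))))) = 63 / 104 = 0.61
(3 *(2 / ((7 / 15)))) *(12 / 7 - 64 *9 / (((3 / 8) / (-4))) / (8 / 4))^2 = 41664443040 / 343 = 121470679.42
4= 4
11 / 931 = 0.01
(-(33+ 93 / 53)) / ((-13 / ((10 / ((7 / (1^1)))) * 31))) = 118.40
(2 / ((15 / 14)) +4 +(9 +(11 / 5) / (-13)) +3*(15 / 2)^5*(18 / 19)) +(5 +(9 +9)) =67482.19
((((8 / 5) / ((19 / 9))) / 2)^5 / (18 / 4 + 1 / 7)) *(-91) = -5925685248 / 38689046875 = -0.15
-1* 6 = -6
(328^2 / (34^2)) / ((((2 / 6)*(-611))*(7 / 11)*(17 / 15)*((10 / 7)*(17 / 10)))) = -13313520 / 51031331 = -0.26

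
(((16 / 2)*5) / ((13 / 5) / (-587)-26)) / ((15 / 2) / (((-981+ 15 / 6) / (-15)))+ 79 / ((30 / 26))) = -293500 / 13085891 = -0.02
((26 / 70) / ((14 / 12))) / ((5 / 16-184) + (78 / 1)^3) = 1248 / 1859523785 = 0.00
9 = 9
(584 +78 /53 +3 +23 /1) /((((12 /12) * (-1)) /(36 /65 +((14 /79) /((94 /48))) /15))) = -4379098592 /12791285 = -342.35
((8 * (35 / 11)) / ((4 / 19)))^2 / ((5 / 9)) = 3184020 / 121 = 26314.21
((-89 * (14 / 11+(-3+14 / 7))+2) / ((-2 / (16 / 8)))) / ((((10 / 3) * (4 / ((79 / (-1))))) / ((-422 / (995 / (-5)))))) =-2450343 / 8756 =-279.85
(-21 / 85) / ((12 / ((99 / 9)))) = -77 / 340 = -0.23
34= 34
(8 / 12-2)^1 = -4 / 3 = -1.33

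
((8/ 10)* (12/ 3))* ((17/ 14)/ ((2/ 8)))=544/ 35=15.54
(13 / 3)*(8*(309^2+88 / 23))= 228399704 / 69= 3310140.64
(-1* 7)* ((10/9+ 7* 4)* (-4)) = 7336/9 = 815.11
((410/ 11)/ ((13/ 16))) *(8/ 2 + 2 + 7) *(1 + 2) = 19680/ 11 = 1789.09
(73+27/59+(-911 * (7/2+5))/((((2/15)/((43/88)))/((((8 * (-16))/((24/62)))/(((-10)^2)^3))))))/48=10752806089/6230400000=1.73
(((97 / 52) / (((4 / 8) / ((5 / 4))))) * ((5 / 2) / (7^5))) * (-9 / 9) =-2425 / 3495856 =-0.00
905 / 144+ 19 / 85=79661 / 12240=6.51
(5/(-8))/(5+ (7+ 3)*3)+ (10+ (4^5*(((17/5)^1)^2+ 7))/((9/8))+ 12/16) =212996153/12600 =16904.46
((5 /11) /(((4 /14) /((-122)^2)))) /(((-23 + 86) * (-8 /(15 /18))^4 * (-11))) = -11628125 /2890432512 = -0.00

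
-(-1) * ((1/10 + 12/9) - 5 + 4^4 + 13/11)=83693/330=253.62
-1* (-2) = 2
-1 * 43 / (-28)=43 / 28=1.54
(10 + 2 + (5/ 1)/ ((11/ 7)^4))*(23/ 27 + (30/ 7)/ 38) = 650182408/ 52575831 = 12.37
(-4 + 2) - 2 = -4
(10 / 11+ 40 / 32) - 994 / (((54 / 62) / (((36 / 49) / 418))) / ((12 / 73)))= 781491 / 427196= 1.83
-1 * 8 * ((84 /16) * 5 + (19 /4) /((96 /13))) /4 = -10327 /192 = -53.79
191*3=573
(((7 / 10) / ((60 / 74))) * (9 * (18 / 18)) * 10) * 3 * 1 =2331 / 10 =233.10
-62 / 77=-0.81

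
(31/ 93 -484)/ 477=-1451/ 1431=-1.01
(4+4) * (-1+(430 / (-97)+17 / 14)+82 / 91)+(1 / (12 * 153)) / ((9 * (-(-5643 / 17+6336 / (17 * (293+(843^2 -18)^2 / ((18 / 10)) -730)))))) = -6437716943630078603785 / 242558895711778223292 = -26.54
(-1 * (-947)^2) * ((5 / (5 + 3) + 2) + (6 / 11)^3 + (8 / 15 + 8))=-1621546360361 / 159720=-10152431.51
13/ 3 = 4.33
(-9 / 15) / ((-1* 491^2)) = 3 / 1205405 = 0.00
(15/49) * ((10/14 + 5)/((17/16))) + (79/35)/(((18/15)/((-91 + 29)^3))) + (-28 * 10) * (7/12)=-7844653738/17493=-448445.31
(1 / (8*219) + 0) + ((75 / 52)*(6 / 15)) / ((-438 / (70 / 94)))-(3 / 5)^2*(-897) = 322.92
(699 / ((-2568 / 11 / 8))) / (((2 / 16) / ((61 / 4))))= -312686 / 107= -2922.30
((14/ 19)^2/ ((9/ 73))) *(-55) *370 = -291167800/ 3249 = -89617.67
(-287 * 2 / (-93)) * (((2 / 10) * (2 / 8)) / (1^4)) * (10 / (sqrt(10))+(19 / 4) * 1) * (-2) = -5453 / 1860 - 287 * sqrt(10) / 465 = -4.88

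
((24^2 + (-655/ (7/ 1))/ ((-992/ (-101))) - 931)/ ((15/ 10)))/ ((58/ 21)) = -2531275/ 28768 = -87.99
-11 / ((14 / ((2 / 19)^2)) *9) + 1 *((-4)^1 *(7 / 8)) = -159245 / 45486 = -3.50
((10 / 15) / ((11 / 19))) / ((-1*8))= -19 / 132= -0.14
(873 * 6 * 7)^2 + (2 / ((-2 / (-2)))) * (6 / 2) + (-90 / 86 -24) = 57809008089 / 43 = 1344395536.95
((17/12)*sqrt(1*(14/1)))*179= 3043*sqrt(14)/12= 948.82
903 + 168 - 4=1067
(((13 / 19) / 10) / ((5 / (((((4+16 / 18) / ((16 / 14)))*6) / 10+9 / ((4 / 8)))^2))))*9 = 4948957 / 95000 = 52.09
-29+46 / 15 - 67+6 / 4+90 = -43 / 30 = -1.43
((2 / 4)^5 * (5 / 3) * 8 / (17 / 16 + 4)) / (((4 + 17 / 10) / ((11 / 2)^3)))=33275 / 13851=2.40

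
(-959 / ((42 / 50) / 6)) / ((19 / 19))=-6850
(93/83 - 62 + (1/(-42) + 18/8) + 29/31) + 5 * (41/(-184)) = -584911723/9942072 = -58.83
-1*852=-852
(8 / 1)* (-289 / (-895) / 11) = 2312 / 9845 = 0.23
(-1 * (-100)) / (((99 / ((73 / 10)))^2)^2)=28398241 / 9605960100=0.00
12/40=3/10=0.30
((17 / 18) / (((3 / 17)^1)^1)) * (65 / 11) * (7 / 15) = 26299 / 1782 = 14.76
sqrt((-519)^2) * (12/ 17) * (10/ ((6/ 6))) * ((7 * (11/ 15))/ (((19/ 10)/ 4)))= 12788160/ 323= 39591.83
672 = 672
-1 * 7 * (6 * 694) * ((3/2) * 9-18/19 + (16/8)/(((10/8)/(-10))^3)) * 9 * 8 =40330921680/19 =2122680088.42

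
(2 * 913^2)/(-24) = -833569/12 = -69464.08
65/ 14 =4.64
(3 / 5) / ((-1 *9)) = -1 / 15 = -0.07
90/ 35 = 18/ 7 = 2.57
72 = 72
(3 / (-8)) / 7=-3 / 56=-0.05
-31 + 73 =42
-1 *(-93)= 93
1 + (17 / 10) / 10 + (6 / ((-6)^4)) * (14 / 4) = 1.19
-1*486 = -486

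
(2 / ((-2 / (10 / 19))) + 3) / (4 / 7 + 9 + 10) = 329 / 2603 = 0.13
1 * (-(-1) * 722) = 722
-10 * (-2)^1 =20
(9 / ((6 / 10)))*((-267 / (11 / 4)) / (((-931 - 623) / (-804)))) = -2146680 / 2849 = -753.49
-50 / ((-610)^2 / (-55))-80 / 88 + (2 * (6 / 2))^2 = 2873217 / 81862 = 35.10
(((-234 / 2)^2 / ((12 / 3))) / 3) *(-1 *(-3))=13689 / 4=3422.25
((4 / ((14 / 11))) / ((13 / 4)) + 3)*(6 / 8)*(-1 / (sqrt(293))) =-1083*sqrt(293) / 106652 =-0.17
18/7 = 2.57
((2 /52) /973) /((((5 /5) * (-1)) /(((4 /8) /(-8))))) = 1 /404768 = 0.00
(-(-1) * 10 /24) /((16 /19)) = 95 /192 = 0.49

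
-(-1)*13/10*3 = 39/10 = 3.90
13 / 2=6.50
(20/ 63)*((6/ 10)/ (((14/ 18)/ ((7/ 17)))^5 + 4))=78732/ 11592371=0.01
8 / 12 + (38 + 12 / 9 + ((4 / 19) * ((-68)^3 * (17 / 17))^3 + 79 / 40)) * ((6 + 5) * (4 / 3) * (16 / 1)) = -1313119116521176663646 / 855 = -1535811832188510717.71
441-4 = 437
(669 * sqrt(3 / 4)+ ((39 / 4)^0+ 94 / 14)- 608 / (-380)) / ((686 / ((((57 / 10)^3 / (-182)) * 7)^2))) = 5590320901587 / 8115380000000+ 22944323209581 * sqrt(3) / 927472000000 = 43.54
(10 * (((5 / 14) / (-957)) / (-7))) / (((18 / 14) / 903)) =1075 / 2871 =0.37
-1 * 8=-8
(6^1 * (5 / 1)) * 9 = 270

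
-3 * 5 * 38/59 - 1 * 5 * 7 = -2635/59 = -44.66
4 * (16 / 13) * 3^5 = 15552 / 13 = 1196.31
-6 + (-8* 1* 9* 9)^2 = 419898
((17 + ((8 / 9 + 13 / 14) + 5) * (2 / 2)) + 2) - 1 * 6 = 2497 / 126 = 19.82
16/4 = 4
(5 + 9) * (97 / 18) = 679 / 9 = 75.44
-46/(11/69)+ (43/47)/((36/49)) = -5347231/18612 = -287.30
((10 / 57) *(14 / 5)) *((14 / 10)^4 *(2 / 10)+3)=1.85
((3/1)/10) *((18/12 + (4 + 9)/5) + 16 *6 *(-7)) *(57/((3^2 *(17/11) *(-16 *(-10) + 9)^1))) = -1395911/287300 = -4.86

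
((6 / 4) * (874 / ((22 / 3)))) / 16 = 3933 / 352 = 11.17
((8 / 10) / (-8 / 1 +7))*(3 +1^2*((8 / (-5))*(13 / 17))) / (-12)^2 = -151 / 15300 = -0.01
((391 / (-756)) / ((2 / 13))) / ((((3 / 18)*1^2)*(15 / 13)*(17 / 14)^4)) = -5332964 / 663255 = -8.04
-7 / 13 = -0.54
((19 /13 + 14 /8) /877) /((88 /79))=13193 /4013152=0.00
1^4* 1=1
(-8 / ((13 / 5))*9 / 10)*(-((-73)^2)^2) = 1022336676 / 13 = 78641282.77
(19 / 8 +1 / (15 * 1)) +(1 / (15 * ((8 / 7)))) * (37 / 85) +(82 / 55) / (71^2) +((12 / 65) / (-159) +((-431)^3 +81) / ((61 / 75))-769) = -195004011972441083407 / 1980967567150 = -98438770.63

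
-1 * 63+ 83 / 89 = -5524 / 89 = -62.07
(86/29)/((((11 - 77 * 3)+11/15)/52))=-5160/7337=-0.70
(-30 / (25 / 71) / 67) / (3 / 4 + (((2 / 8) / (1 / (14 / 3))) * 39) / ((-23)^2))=-901416 / 592615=-1.52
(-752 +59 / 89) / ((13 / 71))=-4103.46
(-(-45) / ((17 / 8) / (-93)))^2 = 3878582.70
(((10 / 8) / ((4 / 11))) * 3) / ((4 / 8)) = 165 / 8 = 20.62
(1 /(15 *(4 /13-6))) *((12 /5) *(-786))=20436 /925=22.09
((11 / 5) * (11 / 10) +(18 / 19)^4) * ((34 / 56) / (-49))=-357299897 / 8940020600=-0.04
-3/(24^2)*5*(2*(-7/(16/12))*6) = 105/64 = 1.64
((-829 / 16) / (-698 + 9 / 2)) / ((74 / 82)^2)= 0.09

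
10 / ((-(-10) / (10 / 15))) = 2 / 3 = 0.67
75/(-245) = -0.31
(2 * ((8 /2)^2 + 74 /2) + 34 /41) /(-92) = -1095 /943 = -1.16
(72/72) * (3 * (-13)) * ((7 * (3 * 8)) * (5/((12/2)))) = -5460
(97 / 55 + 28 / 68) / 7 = 2034 / 6545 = 0.31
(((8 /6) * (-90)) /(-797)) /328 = 15 /32677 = 0.00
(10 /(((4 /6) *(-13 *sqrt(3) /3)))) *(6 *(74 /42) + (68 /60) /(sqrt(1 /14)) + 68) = sqrt(3) *(-8250 - 119 *sqrt(14)) /91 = -165.50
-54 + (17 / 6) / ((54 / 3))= -5815 / 108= -53.84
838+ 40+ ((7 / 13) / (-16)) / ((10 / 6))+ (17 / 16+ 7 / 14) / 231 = 105463747 / 120120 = 877.99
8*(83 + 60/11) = 7784/11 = 707.64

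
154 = 154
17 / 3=5.67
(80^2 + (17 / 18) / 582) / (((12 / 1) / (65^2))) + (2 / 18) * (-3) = 283271069921 / 125712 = 2253333.57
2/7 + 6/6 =1.29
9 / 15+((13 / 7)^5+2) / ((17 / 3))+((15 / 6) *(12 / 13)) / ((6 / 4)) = 118671806 / 18571735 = 6.39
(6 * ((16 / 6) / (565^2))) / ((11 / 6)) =96 / 3511475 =0.00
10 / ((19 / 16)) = 160 / 19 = 8.42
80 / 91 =0.88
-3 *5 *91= -1365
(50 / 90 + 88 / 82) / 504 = 601 / 185976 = 0.00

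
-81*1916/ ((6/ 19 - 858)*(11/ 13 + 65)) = 3194451/ 1162448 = 2.75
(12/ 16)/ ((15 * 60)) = 1/ 1200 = 0.00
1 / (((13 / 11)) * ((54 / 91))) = 77 / 54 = 1.43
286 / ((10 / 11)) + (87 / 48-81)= 18833 / 80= 235.41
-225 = -225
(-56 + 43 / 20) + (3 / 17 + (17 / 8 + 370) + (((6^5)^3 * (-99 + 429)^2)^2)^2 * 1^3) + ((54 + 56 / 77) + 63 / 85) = 51414798714048220748350303281509376210007547686299396281991168002796921 / 7480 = 6873636191717676570635067000000000000000000000000000000000000000000.00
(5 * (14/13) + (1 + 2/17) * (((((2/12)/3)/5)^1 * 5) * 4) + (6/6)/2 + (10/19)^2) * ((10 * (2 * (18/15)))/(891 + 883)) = 18410234/212297241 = 0.09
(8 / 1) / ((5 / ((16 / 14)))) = 64 / 35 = 1.83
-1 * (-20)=20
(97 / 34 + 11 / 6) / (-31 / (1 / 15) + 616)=239 / 7701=0.03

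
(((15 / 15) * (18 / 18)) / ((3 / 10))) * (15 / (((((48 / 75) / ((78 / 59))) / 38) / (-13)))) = -51022.25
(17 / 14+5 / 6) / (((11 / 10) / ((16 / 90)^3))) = 44032 / 4209975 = 0.01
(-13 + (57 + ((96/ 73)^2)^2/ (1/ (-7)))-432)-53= -461.94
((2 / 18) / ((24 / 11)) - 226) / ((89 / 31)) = -1512955 / 19224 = -78.70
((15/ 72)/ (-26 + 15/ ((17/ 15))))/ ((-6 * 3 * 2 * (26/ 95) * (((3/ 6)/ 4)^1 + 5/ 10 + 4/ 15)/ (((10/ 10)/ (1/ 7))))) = 40375/ 3104712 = 0.01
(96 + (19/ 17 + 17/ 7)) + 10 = 13036/ 119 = 109.55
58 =58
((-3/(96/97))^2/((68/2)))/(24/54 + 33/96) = 84681/246976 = 0.34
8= 8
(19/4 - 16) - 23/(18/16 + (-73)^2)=-1919581/170564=-11.25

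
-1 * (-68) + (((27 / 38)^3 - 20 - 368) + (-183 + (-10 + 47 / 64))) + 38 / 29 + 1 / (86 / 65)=-279088397533 / 547403072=-509.84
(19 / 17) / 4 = 19 / 68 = 0.28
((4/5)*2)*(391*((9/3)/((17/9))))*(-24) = -119232/5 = -23846.40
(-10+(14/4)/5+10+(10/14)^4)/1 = 23057/24010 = 0.96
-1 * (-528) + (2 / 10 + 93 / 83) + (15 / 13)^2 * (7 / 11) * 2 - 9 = 402726697 / 771485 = 522.01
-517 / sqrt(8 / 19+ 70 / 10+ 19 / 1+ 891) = -17.07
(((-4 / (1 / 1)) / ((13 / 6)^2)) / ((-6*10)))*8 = 96 / 845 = 0.11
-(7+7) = -14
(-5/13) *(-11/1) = 55/13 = 4.23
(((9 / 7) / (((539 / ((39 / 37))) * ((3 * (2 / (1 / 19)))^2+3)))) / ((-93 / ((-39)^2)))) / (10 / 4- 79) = 0.00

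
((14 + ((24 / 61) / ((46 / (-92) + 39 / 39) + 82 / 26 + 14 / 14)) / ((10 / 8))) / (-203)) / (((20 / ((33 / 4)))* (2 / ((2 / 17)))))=-778749 / 463124200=-0.00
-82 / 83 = -0.99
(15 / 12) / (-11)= -5 / 44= -0.11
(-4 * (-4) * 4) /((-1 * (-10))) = 32 /5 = 6.40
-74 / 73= -1.01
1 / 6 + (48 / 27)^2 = 539 / 162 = 3.33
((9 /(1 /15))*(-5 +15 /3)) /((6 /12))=0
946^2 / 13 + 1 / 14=12528837 / 182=68839.76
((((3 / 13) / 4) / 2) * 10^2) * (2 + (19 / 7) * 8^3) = 365325 / 91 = 4014.56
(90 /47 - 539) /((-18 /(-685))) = -17291455 /846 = -20439.07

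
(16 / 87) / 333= 16 / 28971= 0.00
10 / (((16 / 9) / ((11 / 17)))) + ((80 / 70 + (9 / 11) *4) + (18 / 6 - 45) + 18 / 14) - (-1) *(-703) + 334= -4206173 / 10472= -401.66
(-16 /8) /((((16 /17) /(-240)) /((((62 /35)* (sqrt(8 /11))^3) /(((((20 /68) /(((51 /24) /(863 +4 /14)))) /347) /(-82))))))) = -104007109488* sqrt(22) /3656015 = -133433.97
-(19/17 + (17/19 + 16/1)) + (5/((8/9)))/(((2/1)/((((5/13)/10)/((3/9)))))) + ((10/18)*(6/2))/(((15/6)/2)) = -6592577/403104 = -16.35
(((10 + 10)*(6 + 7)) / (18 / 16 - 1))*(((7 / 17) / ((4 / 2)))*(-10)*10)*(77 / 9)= -56056000 / 153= -366379.08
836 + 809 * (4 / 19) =19120 / 19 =1006.32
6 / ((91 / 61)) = 4.02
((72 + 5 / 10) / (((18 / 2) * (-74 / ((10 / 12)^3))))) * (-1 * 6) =0.38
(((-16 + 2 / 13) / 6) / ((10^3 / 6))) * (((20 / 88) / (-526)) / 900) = 103 / 13539240000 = 0.00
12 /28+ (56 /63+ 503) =31772 /63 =504.32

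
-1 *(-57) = 57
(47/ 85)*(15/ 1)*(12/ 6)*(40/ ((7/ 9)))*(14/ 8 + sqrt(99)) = 25380/ 17 + 304560*sqrt(11)/ 119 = 9981.27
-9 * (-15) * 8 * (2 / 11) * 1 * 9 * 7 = 136080 / 11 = 12370.91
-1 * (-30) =30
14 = 14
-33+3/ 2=-63/ 2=-31.50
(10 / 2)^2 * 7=175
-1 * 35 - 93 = -128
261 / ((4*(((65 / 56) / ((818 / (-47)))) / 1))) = -978.39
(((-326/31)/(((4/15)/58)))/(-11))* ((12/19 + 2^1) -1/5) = 297801/589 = 505.60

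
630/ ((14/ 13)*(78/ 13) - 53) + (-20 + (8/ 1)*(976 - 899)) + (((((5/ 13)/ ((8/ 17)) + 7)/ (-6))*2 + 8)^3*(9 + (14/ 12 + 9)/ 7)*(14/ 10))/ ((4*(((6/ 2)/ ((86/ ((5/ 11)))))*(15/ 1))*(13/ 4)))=293126370238261/ 221176384000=1325.31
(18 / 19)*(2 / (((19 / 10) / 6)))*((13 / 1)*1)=28080 / 361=77.78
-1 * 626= -626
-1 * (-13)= 13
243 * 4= 972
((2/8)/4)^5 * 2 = 1/524288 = 0.00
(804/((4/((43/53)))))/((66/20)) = 28810/583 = 49.42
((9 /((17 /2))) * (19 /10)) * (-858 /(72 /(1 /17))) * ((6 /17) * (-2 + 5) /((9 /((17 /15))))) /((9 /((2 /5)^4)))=-21736 /40640625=-0.00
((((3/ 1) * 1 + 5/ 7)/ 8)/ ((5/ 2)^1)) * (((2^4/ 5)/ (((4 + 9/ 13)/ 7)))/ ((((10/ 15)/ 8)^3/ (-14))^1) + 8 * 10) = -228794488/ 10675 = -21432.74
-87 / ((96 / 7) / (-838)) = 85057 / 16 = 5316.06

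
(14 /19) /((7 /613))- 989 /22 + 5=10271 /418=24.57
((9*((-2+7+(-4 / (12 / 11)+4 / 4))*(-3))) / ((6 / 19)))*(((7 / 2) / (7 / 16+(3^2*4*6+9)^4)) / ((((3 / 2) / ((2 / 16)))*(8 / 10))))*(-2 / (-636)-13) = 19239115 / 52159950008904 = 0.00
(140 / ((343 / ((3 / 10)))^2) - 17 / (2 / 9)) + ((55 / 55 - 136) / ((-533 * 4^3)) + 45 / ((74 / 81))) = -2889103621239 / 106064271040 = -27.24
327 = 327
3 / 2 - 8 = -13 / 2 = -6.50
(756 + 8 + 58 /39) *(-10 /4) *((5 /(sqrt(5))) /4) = -74635 *sqrt(5) /156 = -1069.80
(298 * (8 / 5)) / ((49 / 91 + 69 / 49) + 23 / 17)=25816336 / 178655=144.50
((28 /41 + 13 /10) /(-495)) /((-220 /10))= 271 /1488300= 0.00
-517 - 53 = -570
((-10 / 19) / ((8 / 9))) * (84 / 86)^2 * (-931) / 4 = 972405 / 7396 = 131.48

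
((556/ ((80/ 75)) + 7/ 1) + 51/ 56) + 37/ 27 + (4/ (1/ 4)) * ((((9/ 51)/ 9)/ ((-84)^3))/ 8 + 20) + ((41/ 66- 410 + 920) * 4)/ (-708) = 8314523489099/ 9808954848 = 847.65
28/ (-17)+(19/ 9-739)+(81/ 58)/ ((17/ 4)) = -3275426/ 4437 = -738.21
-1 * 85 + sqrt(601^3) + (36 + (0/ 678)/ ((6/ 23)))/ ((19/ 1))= -1579/ 19 + 601 * sqrt(601)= 14650.59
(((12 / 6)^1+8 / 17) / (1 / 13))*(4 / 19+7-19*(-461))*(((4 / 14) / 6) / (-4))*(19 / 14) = -154661 / 34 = -4548.85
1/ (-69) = -1/ 69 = -0.01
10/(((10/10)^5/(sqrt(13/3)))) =10*sqrt(39)/3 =20.82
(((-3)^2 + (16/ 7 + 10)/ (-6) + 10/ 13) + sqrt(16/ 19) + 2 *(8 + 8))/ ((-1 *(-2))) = 20.32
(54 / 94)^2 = 729 / 2209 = 0.33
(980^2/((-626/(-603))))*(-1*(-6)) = 1737363600/313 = 5550682.43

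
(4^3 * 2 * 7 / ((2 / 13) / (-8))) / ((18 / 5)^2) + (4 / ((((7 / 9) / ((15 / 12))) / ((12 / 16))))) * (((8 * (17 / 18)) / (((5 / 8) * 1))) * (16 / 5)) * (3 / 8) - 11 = -10024897 / 2835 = -3536.12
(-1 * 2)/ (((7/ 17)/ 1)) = -34/ 7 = -4.86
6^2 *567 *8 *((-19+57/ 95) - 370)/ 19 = -317120832/ 95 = -3338114.02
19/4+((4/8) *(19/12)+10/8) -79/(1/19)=-35861/24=-1494.21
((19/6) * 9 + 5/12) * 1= 347/12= 28.92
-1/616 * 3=-3/616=-0.00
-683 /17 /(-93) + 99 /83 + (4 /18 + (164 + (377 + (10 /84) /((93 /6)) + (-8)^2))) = 606.85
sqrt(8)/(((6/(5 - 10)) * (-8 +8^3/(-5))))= 25 * sqrt(2)/1656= 0.02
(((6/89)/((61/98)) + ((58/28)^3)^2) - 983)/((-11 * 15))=671803714565/122633552832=5.48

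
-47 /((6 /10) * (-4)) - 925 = -10865 /12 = -905.42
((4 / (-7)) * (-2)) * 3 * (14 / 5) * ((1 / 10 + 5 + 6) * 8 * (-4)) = -85248 / 25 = -3409.92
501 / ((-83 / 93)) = -46593 / 83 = -561.36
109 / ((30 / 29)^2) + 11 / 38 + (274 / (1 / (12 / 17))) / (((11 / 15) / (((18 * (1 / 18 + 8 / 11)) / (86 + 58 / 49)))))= 453212518003 / 3130548300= 144.77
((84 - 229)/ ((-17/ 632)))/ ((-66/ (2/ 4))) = -40.84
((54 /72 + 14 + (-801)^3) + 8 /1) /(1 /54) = -55503616851 /2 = -27751808425.50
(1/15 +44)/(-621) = -661/9315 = -0.07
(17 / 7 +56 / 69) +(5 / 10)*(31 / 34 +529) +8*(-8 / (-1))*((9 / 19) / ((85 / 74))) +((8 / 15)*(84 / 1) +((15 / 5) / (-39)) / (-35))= 1966640807 / 5794620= 339.39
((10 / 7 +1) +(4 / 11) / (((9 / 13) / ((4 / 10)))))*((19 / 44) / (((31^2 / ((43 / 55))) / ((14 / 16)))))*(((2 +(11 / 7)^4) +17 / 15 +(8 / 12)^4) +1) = 75751249907929 / 8955320283756000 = 0.01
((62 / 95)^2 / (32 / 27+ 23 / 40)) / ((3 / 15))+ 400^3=64000001.21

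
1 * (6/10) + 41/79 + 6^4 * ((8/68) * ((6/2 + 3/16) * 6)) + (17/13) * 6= 15019696/5135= 2924.97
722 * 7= 5054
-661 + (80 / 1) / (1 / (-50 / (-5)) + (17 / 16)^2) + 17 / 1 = -910612 / 1573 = -578.90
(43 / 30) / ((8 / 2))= 43 / 120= 0.36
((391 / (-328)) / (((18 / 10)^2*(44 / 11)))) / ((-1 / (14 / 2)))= 68425 / 106272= 0.64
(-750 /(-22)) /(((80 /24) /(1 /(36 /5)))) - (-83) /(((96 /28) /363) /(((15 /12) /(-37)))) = -3848055 /13024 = -295.46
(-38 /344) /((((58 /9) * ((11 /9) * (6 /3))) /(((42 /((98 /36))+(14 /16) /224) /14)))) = -42561045 /5506113536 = -0.01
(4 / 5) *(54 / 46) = 108 / 115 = 0.94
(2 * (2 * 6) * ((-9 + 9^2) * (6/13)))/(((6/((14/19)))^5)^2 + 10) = 2928703381632/4706433345661368607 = 0.00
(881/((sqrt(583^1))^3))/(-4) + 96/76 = 24/19 - 881 *sqrt(583)/1359556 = 1.25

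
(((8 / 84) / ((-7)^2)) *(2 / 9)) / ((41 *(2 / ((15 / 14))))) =5 / 885969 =0.00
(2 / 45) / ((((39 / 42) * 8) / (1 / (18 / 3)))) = 7 / 7020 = 0.00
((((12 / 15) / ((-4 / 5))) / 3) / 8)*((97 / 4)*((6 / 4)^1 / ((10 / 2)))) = -97 / 320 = -0.30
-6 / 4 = -3 / 2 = -1.50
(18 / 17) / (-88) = -9 / 748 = -0.01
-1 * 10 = -10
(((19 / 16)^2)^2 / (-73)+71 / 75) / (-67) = -329899013 / 24040243200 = -0.01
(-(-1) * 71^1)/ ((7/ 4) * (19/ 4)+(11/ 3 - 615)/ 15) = -720/ 329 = -2.19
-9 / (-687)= 0.01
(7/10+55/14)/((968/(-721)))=-8343/2420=-3.45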